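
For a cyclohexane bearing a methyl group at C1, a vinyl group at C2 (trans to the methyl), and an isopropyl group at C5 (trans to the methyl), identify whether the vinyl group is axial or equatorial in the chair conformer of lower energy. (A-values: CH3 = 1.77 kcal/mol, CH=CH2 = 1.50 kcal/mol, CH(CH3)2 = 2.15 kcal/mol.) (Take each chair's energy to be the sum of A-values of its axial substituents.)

Chair I (methyl axial, vinyl axial, isopropyl equatorial): E = 3.27 kcal/mol.
Chair II (methyl equatorial, vinyl equatorial, isopropyl axial): E = 2.15 kcal/mol.
Chair II is the more stable (lower-energy) conformer, and in that chair the vinyl group is equatorial.

equatorial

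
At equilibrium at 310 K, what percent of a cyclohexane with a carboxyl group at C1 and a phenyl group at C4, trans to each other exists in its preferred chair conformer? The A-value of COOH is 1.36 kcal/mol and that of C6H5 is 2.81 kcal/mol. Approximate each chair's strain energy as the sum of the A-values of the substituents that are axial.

C1 and C4 have opposite parity, so for the trans isomer the two substituents are e,e in one chair and a,a in the other.
Chair I (carboxyl axial, phenyl axial): E = 4.17 kcal/mol; chair II (carboxyl equatorial, phenyl equatorial): E = 0.00 kcal/mol.
ΔG = 4.17 kcal/mol between the two chairs.
K = exp(ΔG/RT) with R = 1.987×10⁻³ kcal mol⁻¹ K⁻¹ and T = 310 K gives K ≈ 871.
Fraction in the lower-energy chair = K/(K+1) = 99.9%.

99.9%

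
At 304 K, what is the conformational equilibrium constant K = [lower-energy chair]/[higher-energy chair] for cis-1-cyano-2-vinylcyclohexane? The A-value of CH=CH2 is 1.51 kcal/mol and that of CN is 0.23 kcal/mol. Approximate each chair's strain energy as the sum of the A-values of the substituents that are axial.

K ≈ 8.32

C1 and C2 have opposite parity, so for the cis isomer the two substituents are one axial and one equatorial in each chair.
Chair I (vinyl axial, cyano equatorial): E = 1.51 kcal/mol; chair II (vinyl equatorial, cyano axial): E = 0.23 kcal/mol.
ΔG = 1.28 kcal/mol between the two chairs.
K = exp(ΔG/RT) with R = 1.987×10⁻³ kcal mol⁻¹ K⁻¹ and T = 304 K gives K ≈ 8.32.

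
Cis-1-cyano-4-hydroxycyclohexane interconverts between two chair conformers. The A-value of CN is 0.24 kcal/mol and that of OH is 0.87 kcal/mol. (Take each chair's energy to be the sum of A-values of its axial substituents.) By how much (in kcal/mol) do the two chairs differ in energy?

C1 and C4 have opposite parity, so for the cis isomer the two substituents are one axial and one equatorial in each chair.
Chair I (cyano axial, hydroxyl equatorial): E = 0.24 kcal/mol.
Chair II (cyano equatorial, hydroxyl axial): E = 0.87 kcal/mol.
ΔE = 0.87 − 0.24 = 0.63 kcal/mol; chair I is more stable.

0.63 kcal/mol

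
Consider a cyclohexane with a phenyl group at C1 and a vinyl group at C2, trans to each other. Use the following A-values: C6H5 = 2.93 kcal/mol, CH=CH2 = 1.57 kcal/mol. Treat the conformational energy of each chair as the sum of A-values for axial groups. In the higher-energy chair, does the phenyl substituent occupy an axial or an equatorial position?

axial

C1 and C2 have opposite parity, so for the trans isomer the two substituents are e,e in one chair and a,a in the other.
Chair I (phenyl axial, vinyl axial): E = 4.50 kcal/mol.
Chair II (phenyl equatorial, vinyl equatorial): E = 0.00 kcal/mol.
Chair I is the less stable (higher-energy) conformer, and in that chair the phenyl group is axial.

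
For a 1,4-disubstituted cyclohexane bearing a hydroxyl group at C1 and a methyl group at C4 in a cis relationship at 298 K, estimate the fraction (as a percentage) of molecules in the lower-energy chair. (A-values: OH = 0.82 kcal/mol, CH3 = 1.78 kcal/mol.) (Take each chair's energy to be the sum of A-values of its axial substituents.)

C1 and C4 have opposite parity, so for the cis isomer the two substituents are one axial and one equatorial in each chair.
Chair I (hydroxyl axial, methyl equatorial): E = 0.82 kcal/mol; chair II (hydroxyl equatorial, methyl axial): E = 1.78 kcal/mol.
ΔG = 0.96 kcal/mol between the two chairs.
K = exp(ΔG/RT) with R = 1.987×10⁻³ kcal mol⁻¹ K⁻¹ and T = 298 K gives K ≈ 5.06.
Fraction in the lower-energy chair = K/(K+1) = 83.5%.

83.5%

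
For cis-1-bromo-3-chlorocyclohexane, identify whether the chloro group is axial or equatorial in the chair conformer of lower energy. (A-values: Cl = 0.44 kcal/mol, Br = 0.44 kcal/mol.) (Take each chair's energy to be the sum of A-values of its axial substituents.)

C1 and C3 have the same parity, so for the cis isomer the two substituents are e,e in one chair and a,a in the other.
Chair I (chloro axial, bromo axial): E = 0.88 kcal/mol.
Chair II (chloro equatorial, bromo equatorial): E = 0.00 kcal/mol.
Chair II is the more stable (lower-energy) conformer, and in that chair the chloro group is equatorial.

equatorial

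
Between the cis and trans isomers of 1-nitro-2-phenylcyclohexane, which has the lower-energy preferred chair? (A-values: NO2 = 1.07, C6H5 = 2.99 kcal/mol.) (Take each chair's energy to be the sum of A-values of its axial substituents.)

trans

At 1,2 positions (parity opposite): cis → (a,e or e,a); trans → (e,e or a,a).
Best chair for cis: E = 1.07 kcal/mol; best chair for trans: E = 0.00 kcal/mol.
The trans isomer is lower by 1.07 kcal/mol.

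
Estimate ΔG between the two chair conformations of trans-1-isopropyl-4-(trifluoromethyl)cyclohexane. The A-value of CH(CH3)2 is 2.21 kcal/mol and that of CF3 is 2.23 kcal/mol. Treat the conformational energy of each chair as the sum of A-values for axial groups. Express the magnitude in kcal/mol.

C1 and C4 have opposite parity, so for the trans isomer the two substituents are e,e in one chair and a,a in the other.
Chair I (isopropyl axial, trifluoromethyl axial): E = 4.44 kcal/mol.
Chair II (isopropyl equatorial, trifluoromethyl equatorial): E = 0.00 kcal/mol.
ΔE = 4.44 − 0.00 = 4.44 kcal/mol; chair II is more stable.

4.44 kcal/mol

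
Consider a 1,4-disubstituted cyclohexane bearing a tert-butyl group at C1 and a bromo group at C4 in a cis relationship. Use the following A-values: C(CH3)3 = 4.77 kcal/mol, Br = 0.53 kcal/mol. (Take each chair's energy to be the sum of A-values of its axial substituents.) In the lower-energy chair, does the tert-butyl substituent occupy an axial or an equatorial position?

C1 and C4 have opposite parity, so for the cis isomer the two substituents are one axial and one equatorial in each chair.
Chair I (tert-butyl axial, bromo equatorial): E = 4.77 kcal/mol.
Chair II (tert-butyl equatorial, bromo axial): E = 0.53 kcal/mol.
Chair II is the more stable (lower-energy) conformer, and in that chair the tert-butyl group is equatorial.

equatorial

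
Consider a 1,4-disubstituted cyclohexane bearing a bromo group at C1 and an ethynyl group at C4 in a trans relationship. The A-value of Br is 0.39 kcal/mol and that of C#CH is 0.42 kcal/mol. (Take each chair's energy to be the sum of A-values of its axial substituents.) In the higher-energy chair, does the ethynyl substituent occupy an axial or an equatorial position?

C1 and C4 have opposite parity, so for the trans isomer the two substituents are e,e in one chair and a,a in the other.
Chair I (bromo axial, ethynyl axial): E = 0.81 kcal/mol.
Chair II (bromo equatorial, ethynyl equatorial): E = 0.00 kcal/mol.
Chair I is the less stable (higher-energy) conformer, and in that chair the ethynyl group is axial.

axial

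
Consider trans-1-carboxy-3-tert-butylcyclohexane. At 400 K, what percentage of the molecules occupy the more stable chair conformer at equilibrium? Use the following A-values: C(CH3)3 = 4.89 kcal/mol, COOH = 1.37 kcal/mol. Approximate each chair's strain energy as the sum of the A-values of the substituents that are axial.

98.8%

C1 and C3 have the same parity, so for the trans isomer the two substituents are one axial and one equatorial in each chair.
Chair I (tert-butyl axial, carboxyl equatorial): E = 4.89 kcal/mol; chair II (tert-butyl equatorial, carboxyl axial): E = 1.37 kcal/mol.
ΔG = 3.52 kcal/mol between the two chairs.
K = exp(ΔG/RT) with R = 1.987×10⁻³ kcal mol⁻¹ K⁻¹ and T = 400 K gives K ≈ 83.8.
Fraction in the lower-energy chair = K/(K+1) = 98.8%.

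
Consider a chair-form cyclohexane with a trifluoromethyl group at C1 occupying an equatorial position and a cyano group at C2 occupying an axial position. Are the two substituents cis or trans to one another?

C1 and C2 have opposite parity, so their axial bonds point in opposite directions.
With opposite-parity carbons, two substituents on the same face are one axial and one equatorial; opposite faces give both axial or both equatorial.
Here the groups are equatorial/axial → same face → cis.

cis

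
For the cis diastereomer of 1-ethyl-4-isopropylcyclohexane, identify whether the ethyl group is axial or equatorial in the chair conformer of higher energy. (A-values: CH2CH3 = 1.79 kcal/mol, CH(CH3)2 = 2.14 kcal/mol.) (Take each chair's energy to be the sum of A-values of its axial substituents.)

equatorial

C1 and C4 have opposite parity, so for the cis isomer the two substituents are one axial and one equatorial in each chair.
Chair I (ethyl axial, isopropyl equatorial): E = 1.79 kcal/mol.
Chair II (ethyl equatorial, isopropyl axial): E = 2.14 kcal/mol.
Chair II is the less stable (higher-energy) conformer, and in that chair the ethyl group is equatorial.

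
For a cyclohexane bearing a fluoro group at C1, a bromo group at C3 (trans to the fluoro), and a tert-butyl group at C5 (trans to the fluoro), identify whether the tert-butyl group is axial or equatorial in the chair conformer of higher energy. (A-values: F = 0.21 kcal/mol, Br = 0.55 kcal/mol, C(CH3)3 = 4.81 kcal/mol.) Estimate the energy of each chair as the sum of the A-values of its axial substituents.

axial

Chair I (fluoro axial, bromo equatorial, tert-butyl equatorial): E = 0.21 kcal/mol.
Chair II (fluoro equatorial, bromo axial, tert-butyl axial): E = 5.36 kcal/mol.
Chair II is the less stable (higher-energy) conformer, and in that chair the tert-butyl group is axial.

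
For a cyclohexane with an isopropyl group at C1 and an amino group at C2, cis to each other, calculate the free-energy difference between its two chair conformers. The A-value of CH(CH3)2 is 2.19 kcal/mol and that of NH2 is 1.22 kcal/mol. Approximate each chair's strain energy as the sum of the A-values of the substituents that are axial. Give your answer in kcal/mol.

0.97 kcal/mol

C1 and C2 have opposite parity, so for the cis isomer the two substituents are one axial and one equatorial in each chair.
Chair I (isopropyl axial, amino equatorial): E = 2.19 kcal/mol.
Chair II (isopropyl equatorial, amino axial): E = 1.22 kcal/mol.
ΔE = 2.19 − 1.22 = 0.97 kcal/mol; chair II is more stable.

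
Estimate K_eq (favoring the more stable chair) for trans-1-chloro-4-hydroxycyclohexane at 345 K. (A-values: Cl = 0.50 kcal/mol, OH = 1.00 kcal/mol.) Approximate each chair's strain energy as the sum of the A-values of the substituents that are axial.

K ≈ 8.92

C1 and C4 have opposite parity, so for the trans isomer the two substituents are e,e in one chair and a,a in the other.
Chair I (chloro axial, hydroxyl axial): E = 1.50 kcal/mol; chair II (chloro equatorial, hydroxyl equatorial): E = 0.00 kcal/mol.
ΔG = 1.50 kcal/mol between the two chairs.
K = exp(ΔG/RT) with R = 1.987×10⁻³ kcal mol⁻¹ K⁻¹ and T = 345 K gives K ≈ 8.92.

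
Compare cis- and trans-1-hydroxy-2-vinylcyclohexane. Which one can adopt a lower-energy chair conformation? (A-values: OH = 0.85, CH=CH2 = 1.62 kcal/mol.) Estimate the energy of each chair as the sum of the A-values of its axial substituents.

At 1,2 positions (parity opposite): cis → (a,e or e,a); trans → (e,e or a,a).
Best chair for cis: E = 0.85 kcal/mol; best chair for trans: E = 0.00 kcal/mol.
The trans isomer is lower by 0.85 kcal/mol.

trans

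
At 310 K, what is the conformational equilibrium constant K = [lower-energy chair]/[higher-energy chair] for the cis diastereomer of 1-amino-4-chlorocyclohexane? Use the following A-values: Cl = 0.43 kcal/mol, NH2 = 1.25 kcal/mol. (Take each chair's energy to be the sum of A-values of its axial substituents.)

C1 and C4 have opposite parity, so for the cis isomer the two substituents are one axial and one equatorial in each chair.
Chair I (chloro axial, amino equatorial): E = 0.43 kcal/mol; chair II (chloro equatorial, amino axial): E = 1.25 kcal/mol.
ΔG = 0.82 kcal/mol between the two chairs.
K = exp(ΔG/RT) with R = 1.987×10⁻³ kcal mol⁻¹ K⁻¹ and T = 310 K gives K ≈ 3.79.

K ≈ 3.79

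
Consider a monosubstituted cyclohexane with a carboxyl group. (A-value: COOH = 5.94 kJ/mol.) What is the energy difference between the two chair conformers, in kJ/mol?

A monosubstituted cyclohexane has one chair with the carboxyl group axial (E = A = 5.94 kJ/mol) and one with it equatorial (E = 0).
ΔE = 5.94 − 0 = 5.94 kJ/mol.

5.94 kJ/mol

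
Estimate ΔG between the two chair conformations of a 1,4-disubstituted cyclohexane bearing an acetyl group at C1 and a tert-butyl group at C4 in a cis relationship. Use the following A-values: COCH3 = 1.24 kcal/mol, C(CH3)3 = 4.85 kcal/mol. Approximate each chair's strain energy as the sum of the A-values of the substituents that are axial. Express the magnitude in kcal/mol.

C1 and C4 have opposite parity, so for the cis isomer the two substituents are one axial and one equatorial in each chair.
Chair I (acetyl axial, tert-butyl equatorial): E = 1.24 kcal/mol.
Chair II (acetyl equatorial, tert-butyl axial): E = 4.85 kcal/mol.
ΔE = 4.85 − 1.24 = 3.61 kcal/mol; chair I is more stable.

3.61 kcal/mol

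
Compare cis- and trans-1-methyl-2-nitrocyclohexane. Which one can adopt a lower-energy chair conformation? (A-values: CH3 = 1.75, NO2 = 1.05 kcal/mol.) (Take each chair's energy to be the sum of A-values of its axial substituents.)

At 1,2 positions (parity opposite): cis → (a,e or e,a); trans → (e,e or a,a).
Best chair for cis: E = 1.05 kcal/mol; best chair for trans: E = 0.00 kcal/mol.
The trans isomer is lower by 1.05 kcal/mol.

trans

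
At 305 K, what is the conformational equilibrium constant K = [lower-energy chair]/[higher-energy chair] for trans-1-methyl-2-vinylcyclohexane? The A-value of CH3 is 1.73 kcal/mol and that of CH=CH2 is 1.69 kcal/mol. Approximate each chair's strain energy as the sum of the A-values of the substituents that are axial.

C1 and C2 have opposite parity, so for the trans isomer the two substituents are e,e in one chair and a,a in the other.
Chair I (methyl axial, vinyl axial): E = 3.42 kcal/mol; chair II (methyl equatorial, vinyl equatorial): E = 0.00 kcal/mol.
ΔG = 3.42 kcal/mol between the two chairs.
K = exp(ΔG/RT) with R = 1.987×10⁻³ kcal mol⁻¹ K⁻¹ and T = 305 K gives K ≈ 282.

K ≈ 282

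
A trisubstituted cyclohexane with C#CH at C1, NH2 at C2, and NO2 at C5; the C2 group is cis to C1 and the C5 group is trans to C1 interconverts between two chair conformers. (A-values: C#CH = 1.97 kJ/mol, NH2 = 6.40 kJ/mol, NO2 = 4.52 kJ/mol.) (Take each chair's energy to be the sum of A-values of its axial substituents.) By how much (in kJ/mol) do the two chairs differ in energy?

8.95 kJ/mol

Chair I (ethynyl axial, amino equatorial, nitro equatorial): E = 1.97 kJ/mol.
Chair II (ethynyl equatorial, amino axial, nitro axial): E = 10.92 kJ/mol.
ΔE = 10.92 − 1.97 = 8.95 kJ/mol; chair I is more stable.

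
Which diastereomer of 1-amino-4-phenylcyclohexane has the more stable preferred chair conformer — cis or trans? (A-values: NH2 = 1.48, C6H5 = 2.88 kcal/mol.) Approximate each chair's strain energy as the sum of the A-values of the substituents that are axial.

trans

At 1,4 positions (parity opposite): cis → (a,e or e,a); trans → (e,e or a,a).
Best chair for cis: E = 1.48 kcal/mol; best chair for trans: E = 0.00 kcal/mol.
The trans isomer is lower by 1.48 kcal/mol.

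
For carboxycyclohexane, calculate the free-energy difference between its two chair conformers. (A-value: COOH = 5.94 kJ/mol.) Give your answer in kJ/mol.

A monosubstituted cyclohexane has one chair with the carboxyl group axial (E = A = 5.94 kJ/mol) and one with it equatorial (E = 0).
ΔE = 5.94 − 0 = 5.94 kJ/mol.

5.94 kJ/mol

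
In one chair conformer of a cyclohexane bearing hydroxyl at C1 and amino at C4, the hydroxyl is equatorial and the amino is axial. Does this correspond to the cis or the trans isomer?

C1 and C4 have opposite parity, so their axial bonds point in opposite directions.
With opposite-parity carbons, two substituents on the same face are one axial and one equatorial; opposite faces give both axial or both equatorial.
Here the groups are equatorial/axial → same face → cis.

cis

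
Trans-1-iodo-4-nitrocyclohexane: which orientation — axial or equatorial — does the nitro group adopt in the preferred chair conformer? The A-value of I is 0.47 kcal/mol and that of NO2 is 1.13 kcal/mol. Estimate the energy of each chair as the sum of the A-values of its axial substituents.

C1 and C4 have opposite parity, so for the trans isomer the two substituents are e,e in one chair and a,a in the other.
Chair I (iodo axial, nitro axial): E = 1.60 kcal/mol.
Chair II (iodo equatorial, nitro equatorial): E = 0.00 kcal/mol.
Chair II is the more stable (lower-energy) conformer, and in that chair the nitro group is equatorial.

equatorial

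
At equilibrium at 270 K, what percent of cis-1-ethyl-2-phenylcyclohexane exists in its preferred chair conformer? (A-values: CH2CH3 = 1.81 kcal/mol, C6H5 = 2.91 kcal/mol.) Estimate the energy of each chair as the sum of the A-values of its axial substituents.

C1 and C2 have opposite parity, so for the cis isomer the two substituents are one axial and one equatorial in each chair.
Chair I (ethyl axial, phenyl equatorial): E = 1.81 kcal/mol; chair II (ethyl equatorial, phenyl axial): E = 2.91 kcal/mol.
ΔG = 1.10 kcal/mol between the two chairs.
K = exp(ΔG/RT) with R = 1.987×10⁻³ kcal mol⁻¹ K⁻¹ and T = 270 K gives K ≈ 7.77.
Fraction in the lower-energy chair = K/(K+1) = 88.6%.

88.6%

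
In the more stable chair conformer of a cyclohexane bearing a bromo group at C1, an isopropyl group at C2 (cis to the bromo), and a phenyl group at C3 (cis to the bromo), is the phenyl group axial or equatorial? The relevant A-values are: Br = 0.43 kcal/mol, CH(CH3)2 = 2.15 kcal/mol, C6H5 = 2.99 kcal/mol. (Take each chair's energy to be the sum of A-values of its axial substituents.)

Chair I (bromo axial, isopropyl equatorial, phenyl axial): E = 3.42 kcal/mol.
Chair II (bromo equatorial, isopropyl axial, phenyl equatorial): E = 2.15 kcal/mol.
Chair II is the more stable (lower-energy) conformer, and in that chair the phenyl group is equatorial.

equatorial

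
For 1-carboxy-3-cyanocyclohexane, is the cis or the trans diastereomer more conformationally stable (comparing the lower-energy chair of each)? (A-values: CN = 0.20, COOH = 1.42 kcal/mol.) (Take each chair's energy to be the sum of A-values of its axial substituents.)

At 1,3 positions (parity same): cis → (e,e or a,a); trans → (a,e or e,a).
Best chair for cis: E = 0.00 kcal/mol; best chair for trans: E = 0.20 kcal/mol.
The cis isomer is lower by 0.20 kcal/mol.

cis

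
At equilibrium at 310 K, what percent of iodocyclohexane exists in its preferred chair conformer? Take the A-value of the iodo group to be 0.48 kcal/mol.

One chair has the iodo group axial (E = 0.48 kcal/mol) and the other has it equatorial (E = 0).
ΔG = 0.48 kcal/mol between the two chairs.
K = exp(ΔG/RT) with R = 1.987×10⁻³ kcal mol⁻¹ K⁻¹ and T = 310 K gives K ≈ 2.18.
Fraction in the lower-energy chair = K/(K+1) = 68.6%.

68.6%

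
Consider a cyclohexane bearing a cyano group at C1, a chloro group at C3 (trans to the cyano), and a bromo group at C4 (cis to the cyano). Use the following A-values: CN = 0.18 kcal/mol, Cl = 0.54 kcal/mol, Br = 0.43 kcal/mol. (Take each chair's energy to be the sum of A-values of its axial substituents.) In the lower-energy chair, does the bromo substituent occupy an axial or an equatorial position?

Chair I (cyano axial, chloro equatorial, bromo equatorial): E = 0.18 kcal/mol.
Chair II (cyano equatorial, chloro axial, bromo axial): E = 0.97 kcal/mol.
Chair I is the more stable (lower-energy) conformer, and in that chair the bromo group is equatorial.

equatorial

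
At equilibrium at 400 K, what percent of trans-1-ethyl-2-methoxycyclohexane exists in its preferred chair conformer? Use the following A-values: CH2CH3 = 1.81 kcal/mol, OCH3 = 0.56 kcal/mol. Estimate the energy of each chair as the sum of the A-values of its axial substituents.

95.2%

C1 and C2 have opposite parity, so for the trans isomer the two substituents are e,e in one chair and a,a in the other.
Chair I (ethyl axial, methoxy axial): E = 2.37 kcal/mol; chair II (ethyl equatorial, methoxy equatorial): E = 0.00 kcal/mol.
ΔG = 2.37 kcal/mol between the two chairs.
K = exp(ΔG/RT) with R = 1.987×10⁻³ kcal mol⁻¹ K⁻¹ and T = 400 K gives K ≈ 19.7.
Fraction in the lower-energy chair = K/(K+1) = 95.2%.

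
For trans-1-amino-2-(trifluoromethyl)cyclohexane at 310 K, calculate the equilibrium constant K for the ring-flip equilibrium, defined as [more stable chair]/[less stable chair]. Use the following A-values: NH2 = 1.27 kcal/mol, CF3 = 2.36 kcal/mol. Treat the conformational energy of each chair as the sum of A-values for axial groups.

K ≈ 363

C1 and C2 have opposite parity, so for the trans isomer the two substituents are e,e in one chair and a,a in the other.
Chair I (amino axial, trifluoromethyl axial): E = 3.63 kcal/mol; chair II (amino equatorial, trifluoromethyl equatorial): E = 0.00 kcal/mol.
ΔG = 3.63 kcal/mol between the two chairs.
K = exp(ΔG/RT) with R = 1.987×10⁻³ kcal mol⁻¹ K⁻¹ and T = 310 K gives K ≈ 363.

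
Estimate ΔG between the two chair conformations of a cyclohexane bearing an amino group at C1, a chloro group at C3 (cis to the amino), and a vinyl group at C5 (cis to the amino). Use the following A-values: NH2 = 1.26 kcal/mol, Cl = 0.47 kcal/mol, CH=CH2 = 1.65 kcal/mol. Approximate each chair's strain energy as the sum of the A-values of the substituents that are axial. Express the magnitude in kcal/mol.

Chair I (amino axial, chloro axial, vinyl axial): E = 3.38 kcal/mol.
Chair II (amino equatorial, chloro equatorial, vinyl equatorial): E = 0.00 kcal/mol.
ΔE = 3.38 − 0.00 = 3.38 kcal/mol; chair II is more stable.

3.38 kcal/mol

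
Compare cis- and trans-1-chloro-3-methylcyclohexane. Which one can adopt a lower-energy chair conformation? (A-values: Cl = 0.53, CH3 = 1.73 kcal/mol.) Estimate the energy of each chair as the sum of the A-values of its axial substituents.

At 1,3 positions (parity same): cis → (e,e or a,a); trans → (a,e or e,a).
Best chair for cis: E = 0.00 kcal/mol; best chair for trans: E = 0.53 kcal/mol.
The cis isomer is lower by 0.53 kcal/mol.

cis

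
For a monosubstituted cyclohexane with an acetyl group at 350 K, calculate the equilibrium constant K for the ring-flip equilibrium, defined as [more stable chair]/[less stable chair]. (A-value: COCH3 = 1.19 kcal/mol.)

K ≈ 5.54

One chair has the acetyl group axial (E = 1.19 kcal/mol) and the other has it equatorial (E = 0).
ΔG = 1.19 kcal/mol between the two chairs.
K = exp(ΔG/RT) with R = 1.987×10⁻³ kcal mol⁻¹ K⁻¹ and T = 350 K gives K ≈ 5.54.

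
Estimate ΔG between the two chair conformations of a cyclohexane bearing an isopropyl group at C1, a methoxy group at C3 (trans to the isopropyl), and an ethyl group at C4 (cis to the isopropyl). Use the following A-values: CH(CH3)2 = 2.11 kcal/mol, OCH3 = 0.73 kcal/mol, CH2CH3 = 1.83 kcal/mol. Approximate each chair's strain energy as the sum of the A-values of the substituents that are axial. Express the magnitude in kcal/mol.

0.45 kcal/mol

Chair I (isopropyl axial, methoxy equatorial, ethyl equatorial): E = 2.11 kcal/mol.
Chair II (isopropyl equatorial, methoxy axial, ethyl axial): E = 2.56 kcal/mol.
ΔE = 2.56 − 2.11 = 0.45 kcal/mol; chair I is more stable.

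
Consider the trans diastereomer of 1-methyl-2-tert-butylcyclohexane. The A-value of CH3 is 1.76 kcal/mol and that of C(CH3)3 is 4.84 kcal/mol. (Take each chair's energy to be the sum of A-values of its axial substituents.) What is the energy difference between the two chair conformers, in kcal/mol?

6.60 kcal/mol

C1 and C2 have opposite parity, so for the trans isomer the two substituents are e,e in one chair and a,a in the other.
Chair I (methyl axial, tert-butyl axial): E = 6.60 kcal/mol.
Chair II (methyl equatorial, tert-butyl equatorial): E = 0.00 kcal/mol.
ΔE = 6.60 − 0.00 = 6.60 kcal/mol; chair II is more stable.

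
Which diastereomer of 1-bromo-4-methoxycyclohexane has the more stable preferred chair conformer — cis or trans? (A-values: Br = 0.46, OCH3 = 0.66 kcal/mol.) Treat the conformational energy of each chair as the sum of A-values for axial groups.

trans

At 1,4 positions (parity opposite): cis → (a,e or e,a); trans → (e,e or a,a).
Best chair for cis: E = 0.46 kcal/mol; best chair for trans: E = 0.00 kcal/mol.
The trans isomer is lower by 0.46 kcal/mol.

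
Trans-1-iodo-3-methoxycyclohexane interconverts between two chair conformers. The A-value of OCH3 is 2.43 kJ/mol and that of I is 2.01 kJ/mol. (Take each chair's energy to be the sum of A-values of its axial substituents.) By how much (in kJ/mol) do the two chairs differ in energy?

0.42 kJ/mol

C1 and C3 have the same parity, so for the trans isomer the two substituents are one axial and one equatorial in each chair.
Chair I (methoxy axial, iodo equatorial): E = 2.43 kJ/mol.
Chair II (methoxy equatorial, iodo axial): E = 2.01 kJ/mol.
ΔE = 2.43 − 2.01 = 0.42 kJ/mol; chair II is more stable.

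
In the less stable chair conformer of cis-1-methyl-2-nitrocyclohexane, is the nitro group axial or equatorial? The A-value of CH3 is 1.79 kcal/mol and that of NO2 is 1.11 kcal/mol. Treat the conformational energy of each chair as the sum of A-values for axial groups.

equatorial

C1 and C2 have opposite parity, so for the cis isomer the two substituents are one axial and one equatorial in each chair.
Chair I (methyl axial, nitro equatorial): E = 1.79 kcal/mol.
Chair II (methyl equatorial, nitro axial): E = 1.11 kcal/mol.
Chair I is the less stable (higher-energy) conformer, and in that chair the nitro group is equatorial.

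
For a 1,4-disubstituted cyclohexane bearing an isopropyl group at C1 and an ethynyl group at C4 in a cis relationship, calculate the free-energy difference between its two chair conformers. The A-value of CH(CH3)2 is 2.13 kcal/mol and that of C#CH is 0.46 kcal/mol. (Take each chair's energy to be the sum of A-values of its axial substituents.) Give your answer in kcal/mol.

1.67 kcal/mol

C1 and C4 have opposite parity, so for the cis isomer the two substituents are one axial and one equatorial in each chair.
Chair I (isopropyl axial, ethynyl equatorial): E = 2.13 kcal/mol.
Chair II (isopropyl equatorial, ethynyl axial): E = 0.46 kcal/mol.
ΔE = 2.13 − 0.46 = 1.67 kcal/mol; chair II is more stable.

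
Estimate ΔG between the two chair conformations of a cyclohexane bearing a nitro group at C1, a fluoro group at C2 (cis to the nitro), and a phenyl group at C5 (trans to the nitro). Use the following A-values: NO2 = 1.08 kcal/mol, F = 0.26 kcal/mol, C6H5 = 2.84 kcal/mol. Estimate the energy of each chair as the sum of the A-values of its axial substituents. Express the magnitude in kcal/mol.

2.02 kcal/mol

Chair I (nitro axial, fluoro equatorial, phenyl equatorial): E = 1.08 kcal/mol.
Chair II (nitro equatorial, fluoro axial, phenyl axial): E = 3.10 kcal/mol.
ΔE = 3.10 − 1.08 = 2.02 kcal/mol; chair I is more stable.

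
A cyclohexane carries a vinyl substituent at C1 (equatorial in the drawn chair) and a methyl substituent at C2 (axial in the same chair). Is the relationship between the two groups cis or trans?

cis

C1 and C2 have opposite parity, so their axial bonds point in opposite directions.
With opposite-parity carbons, two substituents on the same face are one axial and one equatorial; opposite faces give both axial or both equatorial.
Here the groups are equatorial/axial → same face → cis.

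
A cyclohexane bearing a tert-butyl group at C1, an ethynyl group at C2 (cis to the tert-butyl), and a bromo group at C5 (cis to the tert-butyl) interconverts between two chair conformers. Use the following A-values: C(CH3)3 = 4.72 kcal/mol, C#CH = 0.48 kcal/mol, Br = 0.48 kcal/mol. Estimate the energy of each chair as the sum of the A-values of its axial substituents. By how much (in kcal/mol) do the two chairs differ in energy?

4.72 kcal/mol

Chair I (tert-butyl axial, ethynyl equatorial, bromo axial): E = 5.20 kcal/mol.
Chair II (tert-butyl equatorial, ethynyl axial, bromo equatorial): E = 0.48 kcal/mol.
ΔE = 5.20 − 0.48 = 4.72 kcal/mol; chair II is more stable.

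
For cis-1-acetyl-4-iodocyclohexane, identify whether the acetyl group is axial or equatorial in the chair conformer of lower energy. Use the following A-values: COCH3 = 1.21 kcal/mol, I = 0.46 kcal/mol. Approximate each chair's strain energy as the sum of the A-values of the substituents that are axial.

equatorial

C1 and C4 have opposite parity, so for the cis isomer the two substituents are one axial and one equatorial in each chair.
Chair I (acetyl axial, iodo equatorial): E = 1.21 kcal/mol.
Chair II (acetyl equatorial, iodo axial): E = 0.46 kcal/mol.
Chair II is the more stable (lower-energy) conformer, and in that chair the acetyl group is equatorial.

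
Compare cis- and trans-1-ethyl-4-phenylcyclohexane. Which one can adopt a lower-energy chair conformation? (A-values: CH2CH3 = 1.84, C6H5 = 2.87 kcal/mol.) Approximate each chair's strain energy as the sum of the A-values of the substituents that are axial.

trans

At 1,4 positions (parity opposite): cis → (a,e or e,a); trans → (e,e or a,a).
Best chair for cis: E = 1.84 kcal/mol; best chair for trans: E = 0.00 kcal/mol.
The trans isomer is lower by 1.84 kcal/mol.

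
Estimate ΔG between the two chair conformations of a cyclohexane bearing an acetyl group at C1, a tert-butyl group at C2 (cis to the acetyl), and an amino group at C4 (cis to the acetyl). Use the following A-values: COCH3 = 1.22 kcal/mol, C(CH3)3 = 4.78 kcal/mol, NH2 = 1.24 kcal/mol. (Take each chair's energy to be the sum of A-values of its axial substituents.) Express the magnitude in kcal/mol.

4.80 kcal/mol

Chair I (acetyl axial, tert-butyl equatorial, amino equatorial): E = 1.22 kcal/mol.
Chair II (acetyl equatorial, tert-butyl axial, amino axial): E = 6.02 kcal/mol.
ΔE = 6.02 − 1.22 = 4.80 kcal/mol; chair I is more stable.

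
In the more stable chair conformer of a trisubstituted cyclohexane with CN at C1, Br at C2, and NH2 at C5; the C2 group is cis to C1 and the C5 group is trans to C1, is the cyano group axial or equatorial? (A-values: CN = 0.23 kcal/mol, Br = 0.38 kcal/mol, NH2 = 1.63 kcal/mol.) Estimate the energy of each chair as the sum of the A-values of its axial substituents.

axial

Chair I (cyano axial, bromo equatorial, amino equatorial): E = 0.23 kcal/mol.
Chair II (cyano equatorial, bromo axial, amino axial): E = 2.01 kcal/mol.
Chair I is the more stable (lower-energy) conformer, and in that chair the cyano group is axial.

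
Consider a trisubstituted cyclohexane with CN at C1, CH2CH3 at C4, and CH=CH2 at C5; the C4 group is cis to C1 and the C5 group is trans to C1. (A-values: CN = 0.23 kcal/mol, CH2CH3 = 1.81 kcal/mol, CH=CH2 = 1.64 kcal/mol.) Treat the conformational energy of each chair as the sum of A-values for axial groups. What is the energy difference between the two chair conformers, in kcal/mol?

Chair I (cyano axial, ethyl equatorial, vinyl equatorial): E = 0.23 kcal/mol.
Chair II (cyano equatorial, ethyl axial, vinyl axial): E = 3.45 kcal/mol.
ΔE = 3.45 − 0.23 = 3.22 kcal/mol; chair I is more stable.

3.22 kcal/mol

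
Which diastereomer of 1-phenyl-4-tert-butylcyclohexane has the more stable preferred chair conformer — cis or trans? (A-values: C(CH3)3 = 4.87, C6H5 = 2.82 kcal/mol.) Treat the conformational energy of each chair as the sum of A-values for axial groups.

At 1,4 positions (parity opposite): cis → (a,e or e,a); trans → (e,e or a,a).
Best chair for cis: E = 2.82 kcal/mol; best chair for trans: E = 0.00 kcal/mol.
The trans isomer is lower by 2.82 kcal/mol.

trans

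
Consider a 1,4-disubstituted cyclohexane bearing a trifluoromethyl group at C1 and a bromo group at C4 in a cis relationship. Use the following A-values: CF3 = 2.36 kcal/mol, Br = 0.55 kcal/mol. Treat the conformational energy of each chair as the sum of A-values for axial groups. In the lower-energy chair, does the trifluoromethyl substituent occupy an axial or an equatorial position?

C1 and C4 have opposite parity, so for the cis isomer the two substituents are one axial and one equatorial in each chair.
Chair I (trifluoromethyl axial, bromo equatorial): E = 2.36 kcal/mol.
Chair II (trifluoromethyl equatorial, bromo axial): E = 0.55 kcal/mol.
Chair II is the more stable (lower-energy) conformer, and in that chair the trifluoromethyl group is equatorial.

equatorial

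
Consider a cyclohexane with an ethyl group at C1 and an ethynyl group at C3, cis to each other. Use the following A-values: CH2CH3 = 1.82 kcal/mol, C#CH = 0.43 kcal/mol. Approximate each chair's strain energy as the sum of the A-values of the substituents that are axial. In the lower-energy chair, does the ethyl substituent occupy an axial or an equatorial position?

equatorial

C1 and C3 have the same parity, so for the cis isomer the two substituents are e,e in one chair and a,a in the other.
Chair I (ethyl axial, ethynyl axial): E = 2.25 kcal/mol.
Chair II (ethyl equatorial, ethynyl equatorial): E = 0.00 kcal/mol.
Chair II is the more stable (lower-energy) conformer, and in that chair the ethyl group is equatorial.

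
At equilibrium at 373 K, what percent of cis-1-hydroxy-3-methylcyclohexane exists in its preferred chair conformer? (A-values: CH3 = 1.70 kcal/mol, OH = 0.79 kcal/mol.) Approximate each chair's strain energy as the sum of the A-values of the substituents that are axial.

C1 and C3 have the same parity, so for the cis isomer the two substituents are e,e in one chair and a,a in the other.
Chair I (methyl axial, hydroxyl axial): E = 2.49 kcal/mol; chair II (methyl equatorial, hydroxyl equatorial): E = 0.00 kcal/mol.
ΔG = 2.49 kcal/mol between the two chairs.
K = exp(ΔG/RT) with R = 1.987×10⁻³ kcal mol⁻¹ K⁻¹ and T = 373 K gives K ≈ 28.8.
Fraction in the lower-energy chair = K/(K+1) = 96.6%.

96.6%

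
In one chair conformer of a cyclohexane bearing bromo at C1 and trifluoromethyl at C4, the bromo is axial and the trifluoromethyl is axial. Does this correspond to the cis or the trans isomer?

C1 and C4 have opposite parity, so their axial bonds point in opposite directions.
With opposite-parity carbons, two substituents on the same face are one axial and one equatorial; opposite faces give both axial or both equatorial.
Here the groups are axial/axial → opposite face → trans.

trans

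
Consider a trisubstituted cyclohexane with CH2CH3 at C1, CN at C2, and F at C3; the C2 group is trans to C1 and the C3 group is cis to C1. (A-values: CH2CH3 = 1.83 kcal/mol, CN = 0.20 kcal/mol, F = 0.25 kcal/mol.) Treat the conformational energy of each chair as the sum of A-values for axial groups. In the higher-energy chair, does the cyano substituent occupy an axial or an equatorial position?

Chair I (ethyl axial, cyano axial, fluoro axial): E = 2.28 kcal/mol.
Chair II (ethyl equatorial, cyano equatorial, fluoro equatorial): E = 0.00 kcal/mol.
Chair I is the less stable (higher-energy) conformer, and in that chair the cyano group is axial.

axial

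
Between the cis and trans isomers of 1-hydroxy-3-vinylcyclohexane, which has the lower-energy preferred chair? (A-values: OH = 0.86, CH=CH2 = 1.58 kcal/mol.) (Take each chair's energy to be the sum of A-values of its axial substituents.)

cis

At 1,3 positions (parity same): cis → (e,e or a,a); trans → (a,e or e,a).
Best chair for cis: E = 0.00 kcal/mol; best chair for trans: E = 0.86 kcal/mol.
The cis isomer is lower by 0.86 kcal/mol.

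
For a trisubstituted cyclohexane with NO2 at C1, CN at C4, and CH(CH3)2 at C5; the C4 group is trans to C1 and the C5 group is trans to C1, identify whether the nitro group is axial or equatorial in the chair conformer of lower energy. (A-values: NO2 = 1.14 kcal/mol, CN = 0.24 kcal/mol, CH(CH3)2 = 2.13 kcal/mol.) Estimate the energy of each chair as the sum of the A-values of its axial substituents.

axial

Chair I (nitro axial, cyano axial, isopropyl equatorial): E = 1.38 kcal/mol.
Chair II (nitro equatorial, cyano equatorial, isopropyl axial): E = 2.13 kcal/mol.
Chair I is the more stable (lower-energy) conformer, and in that chair the nitro group is axial.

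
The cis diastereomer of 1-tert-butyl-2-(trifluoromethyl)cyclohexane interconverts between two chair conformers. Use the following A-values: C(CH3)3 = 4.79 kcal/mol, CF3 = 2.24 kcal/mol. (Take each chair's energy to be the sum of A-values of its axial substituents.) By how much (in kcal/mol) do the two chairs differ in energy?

2.55 kcal/mol

C1 and C2 have opposite parity, so for the cis isomer the two substituents are one axial and one equatorial in each chair.
Chair I (tert-butyl axial, trifluoromethyl equatorial): E = 4.79 kcal/mol.
Chair II (tert-butyl equatorial, trifluoromethyl axial): E = 2.24 kcal/mol.
ΔE = 4.79 − 2.24 = 2.55 kcal/mol; chair II is more stable.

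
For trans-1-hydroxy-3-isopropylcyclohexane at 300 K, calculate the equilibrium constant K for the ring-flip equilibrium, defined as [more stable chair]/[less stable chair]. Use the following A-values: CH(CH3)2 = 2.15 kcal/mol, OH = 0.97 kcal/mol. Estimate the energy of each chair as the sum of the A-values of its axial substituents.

C1 and C3 have the same parity, so for the trans isomer the two substituents are one axial and one equatorial in each chair.
Chair I (isopropyl axial, hydroxyl equatorial): E = 2.15 kcal/mol; chair II (isopropyl equatorial, hydroxyl axial): E = 0.97 kcal/mol.
ΔG = 1.18 kcal/mol between the two chairs.
K = exp(ΔG/RT) with R = 1.987×10⁻³ kcal mol⁻¹ K⁻¹ and T = 300 K gives K ≈ 7.24.

K ≈ 7.24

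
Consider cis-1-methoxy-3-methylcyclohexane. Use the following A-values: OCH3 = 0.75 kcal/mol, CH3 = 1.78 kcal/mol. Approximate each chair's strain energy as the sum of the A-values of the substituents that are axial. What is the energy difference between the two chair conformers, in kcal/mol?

2.53 kcal/mol

C1 and C3 have the same parity, so for the cis isomer the two substituents are e,e in one chair and a,a in the other.
Chair I (methoxy axial, methyl axial): E = 2.53 kcal/mol.
Chair II (methoxy equatorial, methyl equatorial): E = 0.00 kcal/mol.
ΔE = 2.53 − 0.00 = 2.53 kcal/mol; chair II is more stable.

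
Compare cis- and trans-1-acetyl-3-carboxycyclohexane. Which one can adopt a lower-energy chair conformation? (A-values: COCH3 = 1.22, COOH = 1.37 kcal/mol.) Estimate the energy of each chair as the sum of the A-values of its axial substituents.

cis

At 1,3 positions (parity same): cis → (e,e or a,a); trans → (a,e or e,a).
Best chair for cis: E = 0.00 kcal/mol; best chair for trans: E = 1.22 kcal/mol.
The cis isomer is lower by 1.22 kcal/mol.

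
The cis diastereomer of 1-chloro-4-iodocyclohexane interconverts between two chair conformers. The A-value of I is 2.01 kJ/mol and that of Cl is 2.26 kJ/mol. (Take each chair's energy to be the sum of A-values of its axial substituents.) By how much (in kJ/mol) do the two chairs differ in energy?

C1 and C4 have opposite parity, so for the cis isomer the two substituents are one axial and one equatorial in each chair.
Chair I (iodo axial, chloro equatorial): E = 2.01 kJ/mol.
Chair II (iodo equatorial, chloro axial): E = 2.26 kJ/mol.
ΔE = 2.26 − 2.01 = 0.25 kJ/mol; chair I is more stable.

0.25 kJ/mol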